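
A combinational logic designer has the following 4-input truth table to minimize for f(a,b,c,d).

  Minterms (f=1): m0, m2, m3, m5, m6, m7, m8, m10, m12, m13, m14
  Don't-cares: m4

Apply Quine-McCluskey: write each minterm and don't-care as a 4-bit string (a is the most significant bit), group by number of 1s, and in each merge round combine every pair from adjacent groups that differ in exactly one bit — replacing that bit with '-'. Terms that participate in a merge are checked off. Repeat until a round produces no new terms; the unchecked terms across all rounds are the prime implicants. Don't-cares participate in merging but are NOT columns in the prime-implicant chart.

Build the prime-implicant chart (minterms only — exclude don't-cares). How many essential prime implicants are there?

3

Round 0: 0000✓ 0010✓ 0011✓ 0100✓ 0101✓ 0110✓ 0111✓ 1000✓ 1010✓ 1100✓ 1101✓ 1110✓
Round 1: -000✓ -010✓ -100✓ -101✓ -110✓ 0-00✓ 0-10✓ 0-11✓ 00-0✓ 001-✓ 01-0✓ 01-1✓ 010-✓ 011-✓ 1-00✓ 1-10✓ 10-0✓ 11-0✓ 110-✓
Round 2: --00✓ --10✓ -0-0✓ -1-0✓ -10- 0--0✓ 0-1- 01-- 1--0✓
Round 3: ---0
PIs = {---0, -10-, 0-1-, 01--}
Coverage chart:
  m0: ---0 ←essential
  m2: ---0,0-1-
  m3: 0-1- ←essential
  m5: -10-,01--
  m6: ---0,0-1-,01--
  m7: 0-1-,01--
  m8: ---0 ←essential
  m10: ---0 ←essential
  m12: ---0,-10-
  m13: -10- ←essential
  m14: ---0 ←essential
Essential: ---0, -10-, 0-1-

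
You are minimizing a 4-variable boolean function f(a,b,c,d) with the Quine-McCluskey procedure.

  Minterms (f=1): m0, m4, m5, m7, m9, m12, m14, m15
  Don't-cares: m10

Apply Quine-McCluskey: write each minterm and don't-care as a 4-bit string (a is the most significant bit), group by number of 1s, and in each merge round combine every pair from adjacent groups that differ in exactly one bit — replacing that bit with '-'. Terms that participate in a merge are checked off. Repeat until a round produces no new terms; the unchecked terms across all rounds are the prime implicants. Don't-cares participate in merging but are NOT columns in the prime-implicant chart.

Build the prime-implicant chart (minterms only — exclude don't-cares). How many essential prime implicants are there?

2

size-2^0 implicants → 0000(✓)  0100(✓)  0101(✓)  0111(✓)  1001  1010(✓)  1100(✓)  1110(✓)  1111(✓)
size-2^1 implicants → -100  -111  0-00  01-1  010-  1-10  11-0  111-
Unchecked terms (primes): -100, -111, 0-00, 01-1, 010-, 1-10, 1001, 11-0, 111-
Minterm coverage:
  m0 ⊆ 0-00 [E]
  m4 ⊆ -100,0-00,010-
  m5 ⊆ 01-1,010-
  m7 ⊆ -111,01-1
  m9 ⊆ 1001 [E]
  m12 ⊆ -100,11-0
  m14 ⊆ 1-10,11-0,111-
  m15 ⊆ -111,111-
E = {0-00, 1001}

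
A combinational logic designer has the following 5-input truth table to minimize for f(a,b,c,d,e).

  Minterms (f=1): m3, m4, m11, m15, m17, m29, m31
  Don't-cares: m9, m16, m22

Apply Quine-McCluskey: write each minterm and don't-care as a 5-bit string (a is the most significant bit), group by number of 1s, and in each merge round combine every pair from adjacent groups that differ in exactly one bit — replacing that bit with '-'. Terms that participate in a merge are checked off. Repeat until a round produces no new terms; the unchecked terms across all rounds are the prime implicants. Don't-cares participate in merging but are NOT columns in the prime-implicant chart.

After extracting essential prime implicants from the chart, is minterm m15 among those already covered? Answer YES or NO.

NO

Round 0: 00011✓ 00100 01001✓ 01011✓ 01111✓ 10000✓ 10001✓ 10110 11101✓ 11111✓
Round 1: -1111 0-011 01-11 010-1 1000- 111-1
PIs = {-1111, 0-011, 00100, 01-11, 010-1, 1000-, 10110, 111-1}
Coverage chart:
  m3: 0-011 ←essential
  m4: 00100 ←essential
  m11: 0-011,01-11,010-1
  m15: -1111,01-11
  m17: 1000- ←essential
  m29: 111-1 ←essential
  m31: -1111,111-1
Essential: 0-011, 00100, 1000-, 111-1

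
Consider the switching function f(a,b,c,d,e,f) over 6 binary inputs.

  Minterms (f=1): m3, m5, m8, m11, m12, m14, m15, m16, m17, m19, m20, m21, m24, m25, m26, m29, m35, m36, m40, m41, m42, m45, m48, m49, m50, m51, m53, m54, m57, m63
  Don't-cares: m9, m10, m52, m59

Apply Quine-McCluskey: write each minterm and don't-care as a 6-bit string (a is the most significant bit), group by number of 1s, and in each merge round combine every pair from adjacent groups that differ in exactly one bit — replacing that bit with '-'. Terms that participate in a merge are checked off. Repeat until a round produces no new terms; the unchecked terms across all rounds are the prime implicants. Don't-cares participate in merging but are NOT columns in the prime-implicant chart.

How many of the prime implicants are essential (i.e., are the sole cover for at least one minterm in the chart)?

Round 0: 000011✓ 000101✓ 001000✓ 001001✓ 001010✓ 001011✓ 001100✓ 001110✓ 001111✓ 010000✓ 010001✓ 010011✓ 010100✓ 010101✓ 011000✓ 011001✓ 011010✓ 011101✓ 100011✓ 100100✓ 101000✓ 101001✓ 101010✓ 101101✓ 110000✓ 110001✓ 110010✓ 110011✓ 110100✓ 110101✓ 110110✓ 111001✓ 111011✓ 111111✓
Round 1: -00011✓ -01000✓ -01001✓ -01010✓ -10000✓ -10001✓ -10011✓ -10100✓ -10101✓ -11001✓ 0-0011✓ 0-0101 0-1000✓ 0-1001✓ 0-1010✓ 00-011 001-00✓ 001-10✓ 001-11✓ 0010-0✓ 0010-1✓ 00100-✓ 00101-✓ 0011-0✓ 00111-✓ 01-000✓ 01-001✓ 01-101✓ 010-00✓ 010-01✓ 0100-1✓ 01000-✓ 01010-✓ 011-01✓ 0110-0✓ 01100-✓ 1-0011✓ 1-0100 1-1001✓ 101-01 1010-0✓ 10100-✓ 11-001✓ 11-011✓ 110-00✓ 110-01✓ 110-10✓ 1100-0✓ 1100-1✓ 11000-✓ 11001-✓ 1101-0✓ 11010-✓ 111-11 1110-1✓
Round 2: --0011 --1001 -010-0 -0100- -1-001 -10-00✓ -10-01✓ -100-1 -1000-✓ -1010-✓ 0-10-0 0-100- 001--0 001-1- 0010-- 01--01 01-00- 010-0-✓ 11-0-1 110--0 110-0-✓ 1100--
Round 3: -10-0-
PIs = {--0011, --1001, -010-0, -0100-, -1-001, -10-0-, -100-1, 0-0101, 0-10-0, 0-100-, 00-011, 001--0, 001-1-, 0010--, 01--01, 01-00-, 1-0100, 101-01, 11-0-1, 110--0, 1100--, 111-11}
Coverage chart:
  m3: --0011,00-011
  m5: 0-0101 ←essential
  m8: -010-0,-0100-,0-10-0,0-100-,001--0,0010--
  m11: 00-011,001-1-,0010--
  m12: 001--0 ←essential
  m14: 001--0,001-1-
  m15: 001-1- ←essential
  m16: -10-0-,01-00-
  m17: -1-001,-10-0-,-100-1,01--01,01-00-
  m19: --0011,-100-1
  m20: -10-0- ←essential
  m21: -10-0-,0-0101,01--01
  m24: 0-10-0,0-100-,01-00-
  m25: --1001,-1-001,0-100-,01--01,01-00-
  m26: 0-10-0 ←essential
  m29: 01--01 ←essential
  m35: --0011 ←essential
  m36: 1-0100 ←essential
  m40: -010-0,-0100-
  m41: --1001,-0100-,101-01
  m42: -010-0 ←essential
  m45: 101-01 ←essential
  m48: -10-0-,110--0,1100--
  m49: -1-001,-10-0-,-100-1,11-0-1,1100--
  m50: 110--0,1100--
  m51: --0011,-100-1,11-0-1,1100--
  m53: -10-0- ←essential
  m54: 110--0 ←essential
  m57: --1001,-1-001,11-0-1
  m63: 111-11 ←essential
Essential: --0011, -010-0, -10-0-, 0-0101, 0-10-0, 001--0, 001-1-, 01--01, 1-0100, 101-01, 110--0, 111-11

12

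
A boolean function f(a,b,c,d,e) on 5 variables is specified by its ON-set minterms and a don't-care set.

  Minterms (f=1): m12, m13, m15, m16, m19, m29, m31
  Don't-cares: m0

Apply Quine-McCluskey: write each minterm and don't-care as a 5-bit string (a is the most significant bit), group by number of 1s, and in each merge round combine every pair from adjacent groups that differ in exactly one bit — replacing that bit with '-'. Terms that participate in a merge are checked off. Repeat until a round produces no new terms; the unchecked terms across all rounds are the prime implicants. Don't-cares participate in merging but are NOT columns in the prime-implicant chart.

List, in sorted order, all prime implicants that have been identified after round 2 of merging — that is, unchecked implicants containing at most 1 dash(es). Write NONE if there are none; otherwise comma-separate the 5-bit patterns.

-0000, 0110-, 10011

Round 0: 00000✓ 01100✓ 01101✓ 01111✓ 10000✓ 10011 11101✓ 11111✓
Round 1: -0000 -1101✓ -1111✓ 011-1✓ 0110- 111-1✓
Round 2: -11-1
PIs = {-0000, -11-1, 0110-, 10011}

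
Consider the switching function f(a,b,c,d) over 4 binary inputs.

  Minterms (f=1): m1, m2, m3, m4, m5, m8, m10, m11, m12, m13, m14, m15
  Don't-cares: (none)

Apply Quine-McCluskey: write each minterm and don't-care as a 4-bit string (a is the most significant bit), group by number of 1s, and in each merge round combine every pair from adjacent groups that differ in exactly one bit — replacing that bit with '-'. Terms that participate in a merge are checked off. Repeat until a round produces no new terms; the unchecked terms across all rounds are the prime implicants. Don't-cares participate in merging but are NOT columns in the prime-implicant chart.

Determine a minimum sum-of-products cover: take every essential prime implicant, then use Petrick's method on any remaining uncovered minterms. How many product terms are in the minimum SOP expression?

[col 0] 0001*, 0010*, 0011*, 0100*, 0101*, 1000*, 1010*, 1011*, 1100*, 1101*, 1110*, 1111*
[col 1] -010*, -011*, -100*, -101*, 0-01, 00-1, 001-*, 010-*, 1-00*, 1-10*, 1-11*, 10-0*, 101-*, 11-0*, 11-1*, 110-*, 111-*
[col 2] -01-, -10-, 1--0, 1-1-, 11--
Prime implicants: -01-, -10-, 0-01, 00-1, 1--0, 1-1-, 11--
PI chart (minterm → PIs covering it):
  1 | 0-01,00-1
  2 | -01-  (sole → essential)
  3 | -01-,00-1
  4 | -10-  (sole → essential)
  5 | -10-,0-01
  8 | 1--0  (sole → essential)
  10 | -01-,1--0,1-1-
  11 | -01-,1-1-
  12 | -10-,1--0,11--
  13 | -10-,11--
  14 | 1--0,1-1-,11--
  15 | 1-1-,11--
Essential prime implicants: -01-, -10-, 1--0
Petrick residual → 0-01, 1-1-
Minimum SOP uses 5 PIs: b'c + bc' + a'c'd + ad' + ac

5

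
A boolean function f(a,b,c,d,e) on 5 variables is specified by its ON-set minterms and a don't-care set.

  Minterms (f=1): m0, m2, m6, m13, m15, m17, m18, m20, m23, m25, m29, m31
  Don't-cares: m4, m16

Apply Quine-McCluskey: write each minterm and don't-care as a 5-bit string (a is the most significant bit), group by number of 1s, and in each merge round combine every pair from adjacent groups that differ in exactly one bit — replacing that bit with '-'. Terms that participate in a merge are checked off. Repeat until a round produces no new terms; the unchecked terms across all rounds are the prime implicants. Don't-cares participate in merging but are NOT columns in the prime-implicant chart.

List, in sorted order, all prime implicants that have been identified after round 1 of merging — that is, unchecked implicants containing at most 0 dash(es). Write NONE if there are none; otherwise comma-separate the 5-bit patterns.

[col 0] 00000*, 00010*, 00100*, 00110*, 01101*, 01111*, 10000*, 10001*, 10010*, 10100*, 10111*, 11001*, 11101*, 11111*
[col 1] -0000*, -0010*, -0100*, -1101*, -1111*, 00-00*, 00-10*, 000-0*, 001-0*, 011-1*, 1-001, 1-111, 10-00*, 100-0*, 1000-, 11-01, 111-1*
[col 2] -0-00, -00-0, -11-1, 00--0
Prime implicants: -0-00, -00-0, -11-1, 00--0, 1-001, 1-111, 1000-, 11-01

NONE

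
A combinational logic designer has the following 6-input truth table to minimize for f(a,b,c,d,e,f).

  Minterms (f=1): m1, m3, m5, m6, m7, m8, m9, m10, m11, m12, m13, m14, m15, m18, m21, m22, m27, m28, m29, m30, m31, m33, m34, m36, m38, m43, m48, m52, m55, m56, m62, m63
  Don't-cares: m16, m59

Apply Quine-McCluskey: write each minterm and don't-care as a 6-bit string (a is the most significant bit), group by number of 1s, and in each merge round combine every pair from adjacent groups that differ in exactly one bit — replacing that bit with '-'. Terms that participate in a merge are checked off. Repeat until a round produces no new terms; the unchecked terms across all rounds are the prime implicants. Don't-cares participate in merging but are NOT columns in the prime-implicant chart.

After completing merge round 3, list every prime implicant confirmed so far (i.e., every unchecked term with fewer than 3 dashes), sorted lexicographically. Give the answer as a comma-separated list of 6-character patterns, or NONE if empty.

--1011, -00001, -00110, -10000, -11-11, -1111-, 0--101, 0--110, 0-1-11, 00-11-, 010-10, 0100-0, 1-0100, 100-10, 1001-0, 11-000, 11-111, 110-00

size-2^0 implicants → 000001(✓)  000011(✓)  000101(✓)  000110(✓)  000111(✓)  001000(✓)  001001(✓)  001010(✓)  001011(✓)  001100(✓)  001101(✓)  001110(✓)  001111(✓)  010000(✓)  010010(✓)  010101(✓)  010110(✓)  011011(✓)  011100(✓)  011101(✓)  011110(✓)  011111(✓)  100001(✓)  100010(✓)  100100(✓)  100110(✓)  101011(✓)  110000(✓)  110100(✓)  110111(✓)  111000(✓)  111011(✓)  111110(✓)  111111(✓)
size-2^1 implicants → -00001  -00110  -01011(✓)  -10000  -11011(✓)  -11110(✓)  -11111(✓)  0-0101(✓)  0-0110(✓)  0-1011(✓)  0-1100(✓)  0-1101(✓)  0-1110(✓)  0-1111(✓)  00-001(✓)  00-011(✓)  00-101(✓)  00-110(✓)  00-111(✓)  000-01(✓)  000-11(✓)  0000-1(✓)  0001-1(✓)  00011-(✓)  001-00(✓)  001-01(✓)  001-10(✓)  001-11(✓)  0010-0(✓)  0010-1(✓)  00100-(✓)  00101-(✓)  0011-0(✓)  0011-1(✓)  00110-(✓)  00111-(✓)  01-101(✓)  01-110(✓)  010-10  0100-0  011-11(✓)  0111-0(✓)  0111-1(✓)  01110-(✓)  01111-(✓)  1-0100  1-1011(✓)  100-10  1001-0  11-000  11-111  110-00  111-11(✓)  11111-(✓)
size-2^2 implicants → --1011  -11-11  -1111-  0--101  0--110  0-1-11  0-11-0(✓)  0-11-1(✓)  0-110-(✓)  0-111-(✓)  00--01(✓)  00--11(✓)  00-0-1(✓)  00-1-1(✓)  00-11-  000--1(✓)  001--0(✓)  001--1(✓)  001-0-(✓)  001-1-(✓)  0010--(✓)  0011--(✓)  0111--(✓)
size-2^3 implicants → 0-11--  00---1  001---
Unchecked terms (primes): --1011, -00001, -00110, -10000, -11-11, -1111-, 0--101, 0--110, 0-1-11, 0-11--, 00---1, 00-11-, 001---, 010-10, 0100-0, 1-0100, 100-10, 1001-0, 11-000, 11-111, 110-00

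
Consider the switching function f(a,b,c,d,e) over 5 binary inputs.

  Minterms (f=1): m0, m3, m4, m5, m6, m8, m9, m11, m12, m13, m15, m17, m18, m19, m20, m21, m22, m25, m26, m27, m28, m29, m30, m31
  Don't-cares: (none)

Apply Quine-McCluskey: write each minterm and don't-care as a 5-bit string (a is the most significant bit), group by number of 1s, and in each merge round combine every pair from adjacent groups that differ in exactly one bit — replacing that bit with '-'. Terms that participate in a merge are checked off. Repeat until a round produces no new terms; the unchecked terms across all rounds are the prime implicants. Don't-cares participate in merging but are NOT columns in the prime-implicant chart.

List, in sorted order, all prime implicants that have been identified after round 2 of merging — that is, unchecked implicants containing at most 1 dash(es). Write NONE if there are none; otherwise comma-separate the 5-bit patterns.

size-2^0 implicants → 00000(✓)  00011(✓)  00100(✓)  00101(✓)  00110(✓)  01000(✓)  01001(✓)  01011(✓)  01100(✓)  01101(✓)  01111(✓)  10001(✓)  10010(✓)  10011(✓)  10100(✓)  10101(✓)  10110(✓)  11001(✓)  11010(✓)  11011(✓)  11100(✓)  11101(✓)  11110(✓)  11111(✓)
size-2^1 implicants → -0011(✓)  -0100(✓)  -0101(✓)  -0110(✓)  -1001(✓)  -1011(✓)  -1100(✓)  -1101(✓)  -1111(✓)  0-000(✓)  0-011(✓)  0-100(✓)  0-101(✓)  00-00(✓)  001-0(✓)  0010-(✓)  01-00(✓)  01-01(✓)  01-11(✓)  010-1(✓)  0100-(✓)  011-1(✓)  0110-(✓)  1-001(✓)  1-010(✓)  1-011(✓)  1-100(✓)  1-101(✓)  1-110(✓)  10-01(✓)  10-10(✓)  100-1(✓)  1001-(✓)  101-0(✓)  1010-(✓)  11-01(✓)  11-10(✓)  11-11(✓)  110-1(✓)  1101-(✓)  111-0(✓)  111-1(✓)  1110-(✓)  1111-(✓)
size-2^2 implicants → --011  --100(✓)  --101(✓)  -01-0  -010-(✓)  -1-01(✓)  -1-11(✓)  -10-1(✓)  -11-1(✓)  -110-(✓)  0--00  0-10-(✓)  01--1(✓)  01-0-  1--01  1--10  1-0-1  1-01-  1-1-0  1-10-(✓)  11--1(✓)  11-1-  111--
size-2^3 implicants → --10-  -1--1
Unchecked terms (primes): --011, --10-, -01-0, -1--1, 0--00, 01-0-, 1--01, 1--10, 1-0-1, 1-01-, 1-1-0, 11-1-, 111--

NONE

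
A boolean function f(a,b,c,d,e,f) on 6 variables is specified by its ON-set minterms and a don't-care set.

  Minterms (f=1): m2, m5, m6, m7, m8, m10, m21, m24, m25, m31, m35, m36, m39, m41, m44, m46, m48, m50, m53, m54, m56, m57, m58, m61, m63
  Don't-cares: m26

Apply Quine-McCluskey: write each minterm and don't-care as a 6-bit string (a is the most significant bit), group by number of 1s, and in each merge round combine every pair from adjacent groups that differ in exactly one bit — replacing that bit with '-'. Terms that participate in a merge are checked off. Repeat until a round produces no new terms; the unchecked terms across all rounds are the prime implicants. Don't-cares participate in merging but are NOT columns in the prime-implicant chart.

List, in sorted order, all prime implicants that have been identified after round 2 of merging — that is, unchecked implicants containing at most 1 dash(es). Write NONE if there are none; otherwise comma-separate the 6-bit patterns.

size-2^0 implicants → 000010(✓)  000101(✓)  000110(✓)  000111(✓)  001000(✓)  001010(✓)  010101(✓)  011000(✓)  011001(✓)  011010(✓)  011111(✓)  100011(✓)  100100(✓)  100111(✓)  101001(✓)  101100(✓)  101110(✓)  110000(✓)  110010(✓)  110101(✓)  110110(✓)  111000(✓)  111001(✓)  111010(✓)  111101(✓)  111111(✓)
size-2^1 implicants → -00111  -10101  -11000(✓)  -11001(✓)  -11010(✓)  -11111  0-0101  0-1000(✓)  0-1010(✓)  00-010  000-10  0001-1  00011-  0010-0(✓)  0110-0(✓)  01100-(✓)  1-1001  10-100  100-11  1011-0  11-000(✓)  11-010(✓)  11-101  110-10  1100-0(✓)  111-01  1110-0(✓)  11100-(✓)  1111-1
size-2^2 implicants → -110-0  -1100-  0-10-0  11-0-0
Unchecked terms (primes): -00111, -10101, -110-0, -1100-, -11111, 0-0101, 0-10-0, 00-010, 000-10, 0001-1, 00011-, 1-1001, 10-100, 100-11, 1011-0, 11-0-0, 11-101, 110-10, 111-01, 1111-1

-00111, -10101, -11111, 0-0101, 00-010, 000-10, 0001-1, 00011-, 1-1001, 10-100, 100-11, 1011-0, 11-101, 110-10, 111-01, 1111-1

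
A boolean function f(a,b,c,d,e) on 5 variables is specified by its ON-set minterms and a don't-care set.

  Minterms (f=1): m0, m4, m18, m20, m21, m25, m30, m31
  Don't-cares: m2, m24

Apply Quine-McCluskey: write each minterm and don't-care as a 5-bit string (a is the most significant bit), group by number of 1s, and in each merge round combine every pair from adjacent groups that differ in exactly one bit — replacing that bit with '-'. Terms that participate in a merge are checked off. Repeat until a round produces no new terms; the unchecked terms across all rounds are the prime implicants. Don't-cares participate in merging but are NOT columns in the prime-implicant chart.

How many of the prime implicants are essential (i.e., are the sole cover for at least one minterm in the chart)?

4

Round 0: 00000✓ 00010✓ 00100✓ 10010✓ 10100✓ 10101✓ 11000✓ 11001✓ 11110✓ 11111✓
Round 1: -0010 -0100 00-00 000-0 1010- 1100- 1111-
PIs = {-0010, -0100, 00-00, 000-0, 1010-, 1100-, 1111-}
Coverage chart:
  m0: 00-00,000-0
  m4: -0100,00-00
  m18: -0010 ←essential
  m20: -0100,1010-
  m21: 1010- ←essential
  m25: 1100- ←essential
  m30: 1111- ←essential
  m31: 1111- ←essential
Essential: -0010, 1010-, 1100-, 1111-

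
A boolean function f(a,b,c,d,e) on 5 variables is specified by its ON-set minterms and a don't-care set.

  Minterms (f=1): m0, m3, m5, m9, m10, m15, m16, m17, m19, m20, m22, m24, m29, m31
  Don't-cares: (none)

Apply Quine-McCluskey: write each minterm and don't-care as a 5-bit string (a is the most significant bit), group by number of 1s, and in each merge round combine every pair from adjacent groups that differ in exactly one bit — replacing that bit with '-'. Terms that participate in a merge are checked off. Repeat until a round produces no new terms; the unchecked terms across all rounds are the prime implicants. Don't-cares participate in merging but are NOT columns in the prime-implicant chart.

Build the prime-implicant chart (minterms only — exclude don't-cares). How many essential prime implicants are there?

[col 0] 00000*, 00011*, 00101, 01001, 01010, 01111*, 10000*, 10001*, 10011*, 10100*, 10110*, 11000*, 11101*, 11111*
[col 1] -0000, -0011, -1111, 1-000, 10-00, 100-1, 1000-, 101-0, 111-1
Prime implicants: -0000, -0011, -1111, 00101, 01001, 01010, 1-000, 10-00, 100-1, 1000-, 101-0, 111-1
PI chart (minterm → PIs covering it):
  0 | -0000  (sole → essential)
  3 | -0011  (sole → essential)
  5 | 00101  (sole → essential)
  9 | 01001  (sole → essential)
  10 | 01010  (sole → essential)
  15 | -1111  (sole → essential)
  16 | -0000,1-000,10-00,1000-
  17 | 100-1,1000-
  19 | -0011,100-1
  20 | 10-00,101-0
  22 | 101-0  (sole → essential)
  24 | 1-000  (sole → essential)
  29 | 111-1  (sole → essential)
  31 | -1111,111-1
Essential prime implicants: -0000, -0011, -1111, 00101, 01001, 01010, 1-000, 101-0, 111-1

9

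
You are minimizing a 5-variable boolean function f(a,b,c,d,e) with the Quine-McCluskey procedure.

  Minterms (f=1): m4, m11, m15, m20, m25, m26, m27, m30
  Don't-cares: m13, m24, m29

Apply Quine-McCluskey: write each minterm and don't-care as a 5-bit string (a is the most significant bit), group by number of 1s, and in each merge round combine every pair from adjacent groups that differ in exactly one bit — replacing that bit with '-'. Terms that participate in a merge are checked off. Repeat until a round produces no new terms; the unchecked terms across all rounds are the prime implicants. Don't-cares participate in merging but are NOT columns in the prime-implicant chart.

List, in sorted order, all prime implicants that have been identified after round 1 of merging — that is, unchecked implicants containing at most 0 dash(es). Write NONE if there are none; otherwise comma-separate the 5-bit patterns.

Round 0: 00100✓ 01011✓ 01101✓ 01111✓ 10100✓ 11000✓ 11001✓ 11010✓ 11011✓ 11101✓ 11110✓
Round 1: -0100 -1011 -1101 01-11 011-1 11-01 11-10 110-0✓ 110-1✓ 1100-✓ 1101-✓
Round 2: 110--
PIs = {-0100, -1011, -1101, 01-11, 011-1, 11-01, 11-10, 110--}

NONE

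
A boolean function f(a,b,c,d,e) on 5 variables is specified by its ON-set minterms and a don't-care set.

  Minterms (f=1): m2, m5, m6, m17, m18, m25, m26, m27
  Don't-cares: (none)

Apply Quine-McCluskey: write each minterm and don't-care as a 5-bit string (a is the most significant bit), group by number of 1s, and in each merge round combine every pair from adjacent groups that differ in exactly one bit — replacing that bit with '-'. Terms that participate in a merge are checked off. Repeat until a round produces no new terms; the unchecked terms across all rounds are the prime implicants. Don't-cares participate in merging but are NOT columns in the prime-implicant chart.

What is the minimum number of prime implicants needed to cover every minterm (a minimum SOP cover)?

5

size-2^0 implicants → 00010(✓)  00101  00110(✓)  10001(✓)  10010(✓)  11001(✓)  11010(✓)  11011(✓)
size-2^1 implicants → -0010  00-10  1-001  1-010  110-1  1101-
Unchecked terms (primes): -0010, 00-10, 00101, 1-001, 1-010, 110-1, 1101-
Minterm coverage:
  m2 ⊆ -0010,00-10
  m5 ⊆ 00101 [E]
  m6 ⊆ 00-10 [E]
  m17 ⊆ 1-001 [E]
  m18 ⊆ -0010,1-010
  m25 ⊆ 1-001,110-1
  m26 ⊆ 1-010,1101-
  m27 ⊆ 110-1,1101-
E = {00-10, 00101, 1-001}
Petrick residual → -0010, 1101-
Cover = b'c'de' + a'b'de' + a'b'cd'e + ac'd'e + abc'd  |cover|=5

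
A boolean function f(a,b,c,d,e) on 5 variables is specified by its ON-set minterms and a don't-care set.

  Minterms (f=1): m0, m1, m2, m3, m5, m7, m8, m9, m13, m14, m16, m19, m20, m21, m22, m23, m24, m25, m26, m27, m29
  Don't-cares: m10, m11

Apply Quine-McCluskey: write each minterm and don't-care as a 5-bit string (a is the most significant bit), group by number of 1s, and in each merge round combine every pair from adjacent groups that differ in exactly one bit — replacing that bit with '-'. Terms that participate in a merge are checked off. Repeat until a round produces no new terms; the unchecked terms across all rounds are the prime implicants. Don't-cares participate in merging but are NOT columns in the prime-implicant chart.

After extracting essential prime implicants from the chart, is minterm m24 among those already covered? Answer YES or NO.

Round 0: 00000✓ 00001✓ 00010✓ 00011✓ 00101✓ 00111✓ 01000✓ 01001✓ 01010✓ 01011✓ 01101✓ 01110✓ 10000✓ 10011✓ 10100✓ 10101✓ 10110✓ 10111✓ 11000✓ 11001✓ 11010✓ 11011✓ 11101✓
Round 1: -0000✓ -0011✓ -0101✓ -0111✓ -1000✓ -1001✓ -1010✓ -1011✓ -1101✓ 0-000✓ 0-001✓ 0-010✓ 0-011✓ 0-101✓ 00-01✓ 00-11✓ 000-0✓ 000-1✓ 0000-✓ 0001-✓ 001-1✓ 01-01✓ 01-10 010-0✓ 010-1✓ 0100-✓ 0101-✓ 1-000✓ 1-011✓ 1-101✓ 10-00 10-11✓ 101-0✓ 101-1✓ 1010-✓ 1011-✓ 11-01✓ 110-0✓ 110-1✓ 1100-✓ 1101-✓
Round 2: --000 --011 --101 -0-11 -01-1 -1-01 -10-0✓ -10-1✓ -100-✓ -101-✓ 0--01 0-0-0✓ 0-0-1✓ 0-00-✓ 0-01-✓ 00--1 000--✓ 010--✓ 101-- 110--✓
Round 3: -10-- 0-0--
PIs = {--000, --011, --101, -0-11, -01-1, -1-01, -10--, 0--01, 0-0--, 00--1, 01-10, 10-00, 101--}
Coverage chart:
  m0: --000,0-0--
  m1: 0--01,0-0--,00--1
  m2: 0-0-- ←essential
  m3: --011,-0-11,0-0--,00--1
  m5: --101,-01-1,0--01,00--1
  m7: -0-11,-01-1,00--1
  m8: --000,-10--,0-0--
  m9: -1-01,-10--,0--01,0-0--
  m13: --101,-1-01,0--01
  m14: 01-10 ←essential
  m16: --000,10-00
  m19: --011,-0-11
  m20: 10-00,101--
  m21: --101,-01-1,101--
  m22: 101-- ←essential
  m23: -0-11,-01-1,101--
  m24: --000,-10--
  m25: -1-01,-10--
  m26: -10-- ←essential
  m27: --011,-10--
  m29: --101,-1-01
Essential: -10--, 0-0--, 01-10, 101--

YES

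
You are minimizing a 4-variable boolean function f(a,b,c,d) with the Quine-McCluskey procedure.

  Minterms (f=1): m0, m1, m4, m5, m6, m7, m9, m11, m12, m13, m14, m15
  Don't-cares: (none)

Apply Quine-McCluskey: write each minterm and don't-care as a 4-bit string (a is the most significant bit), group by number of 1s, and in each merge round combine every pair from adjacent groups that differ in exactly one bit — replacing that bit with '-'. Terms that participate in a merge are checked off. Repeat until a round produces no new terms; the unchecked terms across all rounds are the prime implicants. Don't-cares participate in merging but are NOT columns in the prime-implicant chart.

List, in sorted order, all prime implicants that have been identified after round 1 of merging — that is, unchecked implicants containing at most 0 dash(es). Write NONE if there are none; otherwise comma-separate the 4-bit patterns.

[col 0] 0000*, 0001*, 0100*, 0101*, 0110*, 0111*, 1001*, 1011*, 1100*, 1101*, 1110*, 1111*
[col 1] -001*, -100*, -101*, -110*, -111*, 0-00*, 0-01*, 000-*, 01-0*, 01-1*, 010-*, 011-*, 1-01*, 1-11*, 10-1*, 11-0*, 11-1*, 110-*, 111-*
[col 2] --01, -1-0*, -1-1*, -10-*, -11-*, 0-0-, 01--*, 1--1, 11--*
[col 3] -1--
Prime implicants: --01, -1--, 0-0-, 1--1

NONE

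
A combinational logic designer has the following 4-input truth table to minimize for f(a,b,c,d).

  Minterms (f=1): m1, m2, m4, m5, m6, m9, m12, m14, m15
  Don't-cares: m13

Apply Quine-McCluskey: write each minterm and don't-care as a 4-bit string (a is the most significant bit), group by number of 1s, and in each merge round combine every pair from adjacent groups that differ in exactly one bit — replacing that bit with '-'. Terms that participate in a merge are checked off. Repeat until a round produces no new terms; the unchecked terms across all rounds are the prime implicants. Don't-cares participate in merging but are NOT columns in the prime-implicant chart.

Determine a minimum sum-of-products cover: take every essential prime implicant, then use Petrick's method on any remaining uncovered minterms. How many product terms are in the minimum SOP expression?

[col 0] 0001*, 0010*, 0100*, 0101*, 0110*, 1001*, 1100*, 1101*, 1110*, 1111*
[col 1] -001*, -100*, -101*, -110*, 0-01*, 0-10, 01-0*, 010-*, 1-01*, 11-0*, 11-1*, 110-*, 111-*
[col 2] --01, -1-0, -10-, 11--
Prime implicants: --01, -1-0, -10-, 0-10, 11--
PI chart (minterm → PIs covering it):
  1 | --01  (sole → essential)
  2 | 0-10  (sole → essential)
  4 | -1-0,-10-
  5 | --01,-10-
  6 | -1-0,0-10
  9 | --01  (sole → essential)
  12 | -1-0,-10-,11--
  14 | -1-0,11--
  15 | 11--  (sole → essential)
Essential prime implicants: --01, 0-10, 11--
Petrick residual → -1-0
Minimum SOP uses 4 PIs: c'd + bd' + a'cd' + ab

4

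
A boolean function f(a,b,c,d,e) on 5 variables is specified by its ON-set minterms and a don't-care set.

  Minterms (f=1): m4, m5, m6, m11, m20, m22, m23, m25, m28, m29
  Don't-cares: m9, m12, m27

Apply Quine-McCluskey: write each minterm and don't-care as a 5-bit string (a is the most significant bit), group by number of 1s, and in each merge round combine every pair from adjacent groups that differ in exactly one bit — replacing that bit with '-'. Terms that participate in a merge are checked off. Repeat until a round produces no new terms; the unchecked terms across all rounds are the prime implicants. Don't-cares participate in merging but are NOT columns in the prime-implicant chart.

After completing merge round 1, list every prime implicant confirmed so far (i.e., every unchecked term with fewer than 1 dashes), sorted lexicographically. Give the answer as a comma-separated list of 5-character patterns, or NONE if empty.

NONE

Round 0: 00100✓ 00101✓ 00110✓ 01001✓ 01011✓ 01100✓ 10100✓ 10110✓ 10111✓ 11001✓ 11011✓ 11100✓ 11101✓
Round 1: -0100✓ -0110✓ -1001✓ -1011✓ -1100✓ 0-100✓ 001-0✓ 0010- 010-1✓ 1-100✓ 101-0✓ 1011- 11-01 110-1✓ 1110-
Round 2: --100 -01-0 -10-1
PIs = {--100, -01-0, -10-1, 0010-, 1011-, 11-01, 1110-}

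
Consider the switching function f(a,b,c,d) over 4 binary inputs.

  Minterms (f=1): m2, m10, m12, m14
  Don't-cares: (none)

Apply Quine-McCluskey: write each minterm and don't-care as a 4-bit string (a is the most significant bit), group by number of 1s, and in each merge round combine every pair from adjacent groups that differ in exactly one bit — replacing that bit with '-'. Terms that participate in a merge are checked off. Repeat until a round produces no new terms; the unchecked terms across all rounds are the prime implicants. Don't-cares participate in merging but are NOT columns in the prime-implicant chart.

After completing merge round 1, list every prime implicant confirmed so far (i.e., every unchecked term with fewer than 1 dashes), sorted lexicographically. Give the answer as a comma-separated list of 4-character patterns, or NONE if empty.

[col 0] 0010*, 1010*, 1100*, 1110*
[col 1] -010, 1-10, 11-0
Prime implicants: -010, 1-10, 11-0

NONE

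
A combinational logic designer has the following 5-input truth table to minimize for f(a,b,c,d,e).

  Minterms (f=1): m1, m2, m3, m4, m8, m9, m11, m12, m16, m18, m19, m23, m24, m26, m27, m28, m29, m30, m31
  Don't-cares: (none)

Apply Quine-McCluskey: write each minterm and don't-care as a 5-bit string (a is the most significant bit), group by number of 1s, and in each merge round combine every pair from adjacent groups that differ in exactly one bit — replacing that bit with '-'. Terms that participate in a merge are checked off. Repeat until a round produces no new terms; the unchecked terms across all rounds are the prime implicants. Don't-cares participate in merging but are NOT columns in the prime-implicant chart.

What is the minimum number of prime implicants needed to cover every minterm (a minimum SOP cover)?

Round 0: 00001✓ 00010✓ 00011✓ 00100✓ 01000✓ 01001✓ 01011✓ 01100✓ 10000✓ 10010✓ 10011✓ 10111✓ 11000✓ 11010✓ 11011✓ 11100✓ 11101✓ 11110✓ 11111✓
Round 1: -0010✓ -0011✓ -1000✓ -1011✓ -1100✓ 0-001✓ 0-011✓ 0-100 000-1✓ 0001-✓ 01-00✓ 010-1✓ 0100- 1-000✓ 1-010✓ 1-011✓ 1-111✓ 10-11✓ 100-0✓ 1001-✓ 11-00✓ 11-10✓ 11-11✓ 110-0✓ 1101-✓ 111-0✓ 111-1✓ 1110-✓ 1111-✓
Round 2: --011 -001- -1-00 0-0-1 1--11 1-0-0 1-01- 11--0 11-1- 111--
PIs = {--011, -001-, -1-00, 0-0-1, 0-100, 0100-, 1--11, 1-0-0, 1-01-, 11--0, 11-1-, 111--}
Coverage chart:
  m1: 0-0-1 ←essential
  m2: -001- ←essential
  m3: --011,-001-,0-0-1
  m4: 0-100 ←essential
  m8: -1-00,0100-
  m9: 0-0-1,0100-
  m11: --011,0-0-1
  m12: -1-00,0-100
  m16: 1-0-0 ←essential
  m18: -001-,1-0-0,1-01-
  m19: --011,-001-,1--11,1-01-
  m23: 1--11 ←essential
  m24: -1-00,1-0-0,11--0
  m26: 1-0-0,1-01-,11--0,11-1-
  m27: --011,1--11,1-01-,11-1-
  m28: -1-00,11--0,111--
  m29: 111-- ←essential
  m30: 11--0,11-1-,111--
  m31: 1--11,11-1-,111--
Essential: -001-, 0-0-1, 0-100, 1--11, 1-0-0, 111--
Petrick residual → -1-00
Min cover (7 terms): b'c'd + bd'e' + a'c'e + a'cd'e' + ade + ac'e' + abc

7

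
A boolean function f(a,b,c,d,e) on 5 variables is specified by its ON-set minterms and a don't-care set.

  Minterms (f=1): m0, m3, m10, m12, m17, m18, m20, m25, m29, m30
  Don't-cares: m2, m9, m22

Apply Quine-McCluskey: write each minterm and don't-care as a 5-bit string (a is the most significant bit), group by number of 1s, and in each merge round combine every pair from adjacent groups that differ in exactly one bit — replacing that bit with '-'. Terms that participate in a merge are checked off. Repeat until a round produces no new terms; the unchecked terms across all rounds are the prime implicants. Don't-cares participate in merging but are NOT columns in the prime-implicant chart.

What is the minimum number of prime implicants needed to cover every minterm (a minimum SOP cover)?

[col 0] 00000*, 00010*, 00011*, 01001*, 01010*, 01100, 10001*, 10010*, 10100*, 10110*, 11001*, 11101*, 11110*
[col 1] -0010, -1001, 0-010, 000-0, 0001-, 1-001, 1-110, 10-10, 101-0, 11-01
Prime implicants: -0010, -1001, 0-010, 000-0, 0001-, 01100, 1-001, 1-110, 10-10, 101-0, 11-01
PI chart (minterm → PIs covering it):
  0 | 000-0  (sole → essential)
  3 | 0001-  (sole → essential)
  10 | 0-010  (sole → essential)
  12 | 01100  (sole → essential)
  17 | 1-001  (sole → essential)
  18 | -0010,10-10
  20 | 101-0  (sole → essential)
  25 | -1001,1-001,11-01
  29 | 11-01  (sole → essential)
  30 | 1-110  (sole → essential)
Essential prime implicants: 0-010, 000-0, 0001-, 01100, 1-001, 1-110, 101-0, 11-01
Petrick residual → -0010
Minimum SOP uses 9 PIs: b'c'de' + a'c'de' + a'b'c'e' + a'b'c'd + a'bcd'e' + ac'd'e + acde' + ab'ce' + abd'e

9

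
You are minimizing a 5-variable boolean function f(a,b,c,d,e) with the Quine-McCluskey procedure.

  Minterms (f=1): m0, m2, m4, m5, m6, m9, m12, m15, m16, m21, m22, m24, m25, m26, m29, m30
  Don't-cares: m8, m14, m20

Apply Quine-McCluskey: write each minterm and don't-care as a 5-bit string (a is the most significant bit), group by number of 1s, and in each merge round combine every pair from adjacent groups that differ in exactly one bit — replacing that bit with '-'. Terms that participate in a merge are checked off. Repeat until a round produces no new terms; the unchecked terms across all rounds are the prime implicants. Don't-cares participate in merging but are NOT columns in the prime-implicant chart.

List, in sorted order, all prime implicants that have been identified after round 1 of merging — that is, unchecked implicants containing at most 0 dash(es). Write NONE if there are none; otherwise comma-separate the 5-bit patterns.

NONE

[col 0] 00000*, 00010*, 00100*, 00101*, 00110*, 01000*, 01001*, 01100*, 01110*, 01111*, 10000*, 10100*, 10101*, 10110*, 11000*, 11001*, 11010*, 11101*, 11110*
[col 1] -0000*, -0100*, -0101*, -0110*, -1000*, -1001*, -1110*, 0-000*, 0-100*, 0-110*, 00-00*, 00-10*, 000-0*, 001-0*, 0010-*, 01-00*, 0100-*, 011-0*, 0111-, 1-000*, 1-101, 1-110*, 10-00*, 101-0*, 1010-*, 11-01, 11-10, 110-0, 1100-*
[col 2] --000, --110, -0-00, -01-0, -010-, -100-, 0--00, 0-1-0, 00--0
Prime implicants: --000, --110, -0-00, -01-0, -010-, -100-, 0--00, 0-1-0, 00--0, 0111-, 1-101, 11-01, 11-10, 110-0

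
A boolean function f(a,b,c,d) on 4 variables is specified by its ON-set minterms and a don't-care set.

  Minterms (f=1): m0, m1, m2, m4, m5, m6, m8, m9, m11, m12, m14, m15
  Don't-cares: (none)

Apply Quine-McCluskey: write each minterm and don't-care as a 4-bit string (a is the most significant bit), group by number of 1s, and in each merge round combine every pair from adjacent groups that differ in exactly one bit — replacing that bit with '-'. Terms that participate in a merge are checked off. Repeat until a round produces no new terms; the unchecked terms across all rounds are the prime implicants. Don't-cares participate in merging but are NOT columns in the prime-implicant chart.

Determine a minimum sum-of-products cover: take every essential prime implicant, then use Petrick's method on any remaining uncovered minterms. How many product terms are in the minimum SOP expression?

size-2^0 implicants → 0000(✓)  0001(✓)  0010(✓)  0100(✓)  0101(✓)  0110(✓)  1000(✓)  1001(✓)  1011(✓)  1100(✓)  1110(✓)  1111(✓)
size-2^1 implicants → -000(✓)  -001(✓)  -100(✓)  -110(✓)  0-00(✓)  0-01(✓)  0-10(✓)  00-0(✓)  000-(✓)  01-0(✓)  010-(✓)  1-00(✓)  1-11  10-1  100-(✓)  11-0(✓)  111-
size-2^2 implicants → --00  -00-  -1-0  0--0  0-0-
Unchecked terms (primes): --00, -00-, -1-0, 0--0, 0-0-, 1-11, 10-1, 111-
Minterm coverage:
  m0 ⊆ --00,-00-,0--0,0-0-
  m1 ⊆ -00-,0-0-
  m2 ⊆ 0--0 [E]
  m4 ⊆ --00,-1-0,0--0,0-0-
  m5 ⊆ 0-0- [E]
  m6 ⊆ -1-0,0--0
  m8 ⊆ --00,-00-
  m9 ⊆ -00-,10-1
  m11 ⊆ 1-11,10-1
  m12 ⊆ --00,-1-0
  m14 ⊆ -1-0,111-
  m15 ⊆ 1-11,111-
E = {0--0, 0-0-}
Petrick residual → --00, 10-1, 111-
Cover = c'd' + a'd' + a'c' + ab'd + abc  |cover|=5

5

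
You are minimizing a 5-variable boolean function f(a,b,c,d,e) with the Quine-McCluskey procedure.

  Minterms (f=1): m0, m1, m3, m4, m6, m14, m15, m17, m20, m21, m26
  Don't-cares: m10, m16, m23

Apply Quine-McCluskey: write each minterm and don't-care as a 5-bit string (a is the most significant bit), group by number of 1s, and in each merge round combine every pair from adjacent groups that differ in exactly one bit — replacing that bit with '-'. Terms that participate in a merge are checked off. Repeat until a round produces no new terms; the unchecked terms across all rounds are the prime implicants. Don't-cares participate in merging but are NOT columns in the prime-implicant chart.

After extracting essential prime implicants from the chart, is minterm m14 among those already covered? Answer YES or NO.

[col 0] 00000*, 00001*, 00011*, 00100*, 00110*, 01010*, 01110*, 01111*, 10000*, 10001*, 10100*, 10101*, 10111*, 11010*
[col 1] -0000*, -0001*, -0100*, -1010, 0-110, 00-00*, 000-1, 0000-*, 001-0, 01-10, 0111-, 10-00*, 10-01*, 1000-*, 101-1, 1010-*
[col 2] -0-00, -000-, 10-0-
Prime implicants: -0-00, -000-, -1010, 0-110, 000-1, 001-0, 01-10, 0111-, 10-0-, 101-1
PI chart (minterm → PIs covering it):
  0 | -0-00,-000-
  1 | -000-,000-1
  3 | 000-1  (sole → essential)
  4 | -0-00,001-0
  6 | 0-110,001-0
  14 | 0-110,01-10,0111-
  15 | 0111-  (sole → essential)
  17 | -000-,10-0-
  20 | -0-00,10-0-
  21 | 10-0-,101-1
  26 | -1010  (sole → essential)
Essential prime implicants: -1010, 000-1, 0111-

YES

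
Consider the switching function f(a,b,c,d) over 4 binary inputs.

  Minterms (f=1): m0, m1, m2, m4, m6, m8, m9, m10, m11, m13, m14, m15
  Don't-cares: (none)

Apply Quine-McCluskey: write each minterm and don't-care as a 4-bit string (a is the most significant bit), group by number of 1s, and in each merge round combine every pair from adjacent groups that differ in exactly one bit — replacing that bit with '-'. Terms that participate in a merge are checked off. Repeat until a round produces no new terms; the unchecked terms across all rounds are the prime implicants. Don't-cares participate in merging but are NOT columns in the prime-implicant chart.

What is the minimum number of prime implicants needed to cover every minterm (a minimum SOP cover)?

size-2^0 implicants → 0000(✓)  0001(✓)  0010(✓)  0100(✓)  0110(✓)  1000(✓)  1001(✓)  1010(✓)  1011(✓)  1101(✓)  1110(✓)  1111(✓)
size-2^1 implicants → -000(✓)  -001(✓)  -010(✓)  -110(✓)  0-00(✓)  0-10(✓)  00-0(✓)  000-(✓)  01-0(✓)  1-01(✓)  1-10(✓)  1-11(✓)  10-0(✓)  10-1(✓)  100-(✓)  101-(✓)  11-1(✓)  111-(✓)
size-2^2 implicants → --10  -0-0  -00-  0--0  1--1  1-1-  10--
Unchecked terms (primes): --10, -0-0, -00-, 0--0, 1--1, 1-1-, 10--
Minterm coverage:
  m0 ⊆ -0-0,-00-,0--0
  m1 ⊆ -00- [E]
  m2 ⊆ --10,-0-0,0--0
  m4 ⊆ 0--0 [E]
  m6 ⊆ --10,0--0
  m8 ⊆ -0-0,-00-,10--
  m9 ⊆ -00-,1--1,10--
  m10 ⊆ --10,-0-0,1-1-,10--
  m11 ⊆ 1--1,1-1-,10--
  m13 ⊆ 1--1 [E]
  m14 ⊆ --10,1-1-
  m15 ⊆ 1--1,1-1-
E = {-00-, 0--0, 1--1}
Petrick residual → --10
Cover = cd' + b'c' + a'd' + ad  |cover|=4

4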